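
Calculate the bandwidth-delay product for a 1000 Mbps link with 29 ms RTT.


BDP = bandwidth * RTT
= 1000 Mbps * 29 ms
= 1000 * 1e6 * 29 / 1000 bits
= 29000000 bits
= 3625000 bytes
= 3540.0391 KB
BDP = 29000000 bits (3625000 bytes)


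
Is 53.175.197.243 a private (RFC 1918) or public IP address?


RFC 1918 private ranges:
  10.0.0.0/8 (10.0.0.0 - 10.255.255.255)
  172.16.0.0/12 (172.16.0.0 - 172.31.255.255)
  192.168.0.0/16 (192.168.0.0 - 192.168.255.255)
Public (not in any RFC 1918 range)


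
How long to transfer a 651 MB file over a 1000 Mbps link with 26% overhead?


Effective throughput = 1000 * (1 - 26/100) = 740 Mbps
File size in Mb = 651 * 8 = 5208 Mb
Time = 5208 / 740
Time = 7.0378 seconds


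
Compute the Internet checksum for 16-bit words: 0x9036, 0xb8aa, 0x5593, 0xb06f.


Sum all words (with carry folding):
+ 0x9036 = 0x9036
+ 0xb8aa = 0x48e1
+ 0x5593 = 0x9e74
+ 0xb06f = 0x4ee4
One's complement: ~0x4ee4
Checksum = 0xb11b


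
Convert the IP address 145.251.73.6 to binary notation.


145 = 10010001
251 = 11111011
73 = 01001001
6 = 00000110
Binary: 10010001.11111011.01001001.00000110


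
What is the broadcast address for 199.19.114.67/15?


Network: 199.18.0.0/15
Host bits = 17
Set all host bits to 1:
Broadcast: 199.19.255.255


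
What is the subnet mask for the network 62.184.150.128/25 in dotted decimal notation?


/25 means 25 network bits, 7 host bits
Binary: 11111111111111111111111110000000
Mask: 255.255.255.128


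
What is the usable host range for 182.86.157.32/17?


Network: 182.86.128.0
Broadcast: 182.86.255.255
First usable = network + 1
Last usable = broadcast - 1
Range: 182.86.128.1 to 182.86.255.254


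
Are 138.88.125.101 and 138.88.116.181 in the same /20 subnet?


Mask: 255.255.240.0
138.88.125.101 AND mask = 138.88.112.0
138.88.116.181 AND mask = 138.88.112.0
Yes, same subnet (138.88.112.0)


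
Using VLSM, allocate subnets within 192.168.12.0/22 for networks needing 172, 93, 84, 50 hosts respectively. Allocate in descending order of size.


172 hosts -> /24 (254 usable): 192.168.12.0/24
93 hosts -> /25 (126 usable): 192.168.13.0/25
84 hosts -> /25 (126 usable): 192.168.13.128/25
50 hosts -> /26 (62 usable): 192.168.14.0/26
Allocation: 192.168.12.0/24 (172 hosts, 254 usable); 192.168.13.0/25 (93 hosts, 126 usable); 192.168.13.128/25 (84 hosts, 126 usable); 192.168.14.0/26 (50 hosts, 62 usable)


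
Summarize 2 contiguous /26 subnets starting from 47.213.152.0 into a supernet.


Original prefix: /26
Number of subnets: 2 = 2^1
New prefix = 26 - 1 = 25
Supernet: 47.213.152.0/25


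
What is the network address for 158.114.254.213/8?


IP:   10011110.01110010.11111110.11010101
Mask: 11111111.00000000.00000000.00000000
AND operation:
Net:  10011110.00000000.00000000.00000000
Network: 158.0.0.0/8


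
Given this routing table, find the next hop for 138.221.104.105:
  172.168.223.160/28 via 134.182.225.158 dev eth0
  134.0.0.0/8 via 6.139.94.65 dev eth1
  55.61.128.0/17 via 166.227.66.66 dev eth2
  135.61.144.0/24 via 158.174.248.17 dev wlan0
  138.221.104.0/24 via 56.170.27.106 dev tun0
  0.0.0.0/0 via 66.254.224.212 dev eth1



Longest prefix match for 138.221.104.105:
  /28 172.168.223.160: no
  /8 134.0.0.0: no
  /17 55.61.128.0: no
  /24 135.61.144.0: no
  /24 138.221.104.0: MATCH
  /0 0.0.0.0: MATCH
Selected: next-hop 56.170.27.106 via tun0 (matched /24)


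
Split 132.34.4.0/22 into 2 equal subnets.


New prefix = 22 + 1 = 23
Each subnet has 512 addresses
  132.34.4.0/23
  132.34.6.0/23
Subnets: 132.34.4.0/23, 132.34.6.0/23


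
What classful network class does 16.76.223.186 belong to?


First octet: 16
Binary: 00010000
0xxxxxxx -> Class A (1-126)
Class A, default mask 255.0.0.0 (/8)


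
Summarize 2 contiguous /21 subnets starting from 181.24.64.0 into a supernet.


Original prefix: /21
Number of subnets: 2 = 2^1
New prefix = 21 - 1 = 20
Supernet: 181.24.64.0/20


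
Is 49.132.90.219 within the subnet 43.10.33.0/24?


Subnet network: 43.10.33.0
Test IP AND mask: 49.132.90.0
No, 49.132.90.219 is not in 43.10.33.0/24


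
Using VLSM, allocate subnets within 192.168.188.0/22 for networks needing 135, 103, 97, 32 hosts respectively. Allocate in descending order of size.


135 hosts -> /24 (254 usable): 192.168.188.0/24
103 hosts -> /25 (126 usable): 192.168.189.0/25
97 hosts -> /25 (126 usable): 192.168.189.128/25
32 hosts -> /26 (62 usable): 192.168.190.0/26
Allocation: 192.168.188.0/24 (135 hosts, 254 usable); 192.168.189.0/25 (103 hosts, 126 usable); 192.168.189.128/25 (97 hosts, 126 usable); 192.168.190.0/26 (32 hosts, 62 usable)


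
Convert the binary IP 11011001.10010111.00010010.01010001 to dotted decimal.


11011001 = 217
10010111 = 151
00010010 = 18
01010001 = 81
IP: 217.151.18.81


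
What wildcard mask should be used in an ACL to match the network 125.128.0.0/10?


Subnet mask: 255.192.0.0
Wildcard = 255.255.255.255 - subnet mask
255 - 255 = 0
255 - 192 = 63
255 - 0 = 255
255 - 0 = 255
Wildcard: 0.63.255.255


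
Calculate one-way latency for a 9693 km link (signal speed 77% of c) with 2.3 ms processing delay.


Speed = 0.77 * 3e5 km/s = 231000 km/s
Propagation delay = 9693 / 231000 = 0.042 s = 41.961 ms
Processing delay = 2.3 ms
Total one-way latency = 44.261 ms


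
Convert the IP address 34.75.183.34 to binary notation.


34 = 00100010
75 = 01001011
183 = 10110111
34 = 00100010
Binary: 00100010.01001011.10110111.00100010


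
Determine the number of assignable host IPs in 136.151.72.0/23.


Host bits = 32 - 23 = 9
Total addresses = 2^9 = 512
Usable = total - 2 (network and broadcast)
Usable hosts: 510


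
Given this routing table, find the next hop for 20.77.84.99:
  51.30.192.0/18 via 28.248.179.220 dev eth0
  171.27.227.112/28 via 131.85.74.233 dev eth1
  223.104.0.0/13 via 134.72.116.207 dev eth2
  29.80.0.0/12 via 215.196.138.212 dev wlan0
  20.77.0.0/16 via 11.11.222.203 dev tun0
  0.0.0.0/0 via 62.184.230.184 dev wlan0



Longest prefix match for 20.77.84.99:
  /18 51.30.192.0: no
  /28 171.27.227.112: no
  /13 223.104.0.0: no
  /12 29.80.0.0: no
  /16 20.77.0.0: MATCH
  /0 0.0.0.0: MATCH
Selected: next-hop 11.11.222.203 via tun0 (matched /16)


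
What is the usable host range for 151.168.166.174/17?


Network: 151.168.128.0
Broadcast: 151.168.255.255
First usable = network + 1
Last usable = broadcast - 1
Range: 151.168.128.1 to 151.168.255.254


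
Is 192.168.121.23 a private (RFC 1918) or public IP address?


RFC 1918 private ranges:
  10.0.0.0/8 (10.0.0.0 - 10.255.255.255)
  172.16.0.0/12 (172.16.0.0 - 172.31.255.255)
  192.168.0.0/16 (192.168.0.0 - 192.168.255.255)
Private (in 192.168.0.0/16)


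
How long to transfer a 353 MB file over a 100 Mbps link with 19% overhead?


Effective throughput = 100 * (1 - 19/100) = 81 Mbps
File size in Mb = 353 * 8 = 2824 Mb
Time = 2824 / 81
Time = 34.8642 seconds


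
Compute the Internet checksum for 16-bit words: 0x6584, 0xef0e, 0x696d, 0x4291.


Sum all words (with carry folding):
+ 0x6584 = 0x6584
+ 0xef0e = 0x5493
+ 0x696d = 0xbe00
+ 0x4291 = 0x0092
One's complement: ~0x0092
Checksum = 0xff6d


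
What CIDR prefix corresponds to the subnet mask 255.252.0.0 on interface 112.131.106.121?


Binary: 11111111.11111100.00000000.00000000
Count leading 1s
Prefix: /14


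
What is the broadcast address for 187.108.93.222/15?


Network: 187.108.0.0/15
Host bits = 17
Set all host bits to 1:
Broadcast: 187.109.255.255


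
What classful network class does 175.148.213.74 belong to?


First octet: 175
Binary: 10101111
10xxxxxx -> Class B (128-191)
Class B, default mask 255.255.0.0 (/16)


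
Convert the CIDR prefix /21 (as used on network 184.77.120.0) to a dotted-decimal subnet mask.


/21 means 21 network bits, 11 host bits
Binary: 11111111111111111111100000000000
Mask: 255.255.248.0


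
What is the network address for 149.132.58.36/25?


IP:   10010101.10000100.00111010.00100100
Mask: 11111111.11111111.11111111.10000000
AND operation:
Net:  10010101.10000100.00111010.00000000
Network: 149.132.58.0/25


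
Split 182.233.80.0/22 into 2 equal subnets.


New prefix = 22 + 1 = 23
Each subnet has 512 addresses
  182.233.80.0/23
  182.233.82.0/23
Subnets: 182.233.80.0/23, 182.233.82.0/23


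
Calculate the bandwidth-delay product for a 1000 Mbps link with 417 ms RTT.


BDP = bandwidth * RTT
= 1000 Mbps * 417 ms
= 1000 * 1e6 * 417 / 1000 bits
= 417000000 bits
= 52125000 bytes
= 50903.3203 KB
BDP = 417000000 bits (52125000 bytes)


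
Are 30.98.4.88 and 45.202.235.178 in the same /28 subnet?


Mask: 255.255.255.240
30.98.4.88 AND mask = 30.98.4.80
45.202.235.178 AND mask = 45.202.235.176
No, different subnets (30.98.4.80 vs 45.202.235.176)


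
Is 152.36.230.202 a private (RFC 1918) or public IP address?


RFC 1918 private ranges:
  10.0.0.0/8 (10.0.0.0 - 10.255.255.255)
  172.16.0.0/12 (172.16.0.0 - 172.31.255.255)
  192.168.0.0/16 (192.168.0.0 - 192.168.255.255)
Public (not in any RFC 1918 range)


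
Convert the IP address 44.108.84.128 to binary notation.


44 = 00101100
108 = 01101100
84 = 01010100
128 = 10000000
Binary: 00101100.01101100.01010100.10000000


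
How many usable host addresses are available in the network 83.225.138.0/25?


Host bits = 32 - 25 = 7
Total addresses = 2^7 = 128
Usable = total - 2 (network and broadcast)
Usable hosts: 126


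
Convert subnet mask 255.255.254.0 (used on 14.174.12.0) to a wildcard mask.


Subnet mask: 255.255.254.0
Wildcard = 255.255.255.255 - subnet mask
255 - 255 = 0
255 - 255 = 0
255 - 254 = 1
255 - 0 = 255
Wildcard: 0.0.1.255


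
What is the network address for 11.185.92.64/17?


IP:   00001011.10111001.01011100.01000000
Mask: 11111111.11111111.10000000.00000000
AND operation:
Net:  00001011.10111001.00000000.00000000
Network: 11.185.0.0/17


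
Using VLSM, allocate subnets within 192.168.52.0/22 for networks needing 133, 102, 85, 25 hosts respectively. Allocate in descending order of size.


133 hosts -> /24 (254 usable): 192.168.52.0/24
102 hosts -> /25 (126 usable): 192.168.53.0/25
85 hosts -> /25 (126 usable): 192.168.53.128/25
25 hosts -> /27 (30 usable): 192.168.54.0/27
Allocation: 192.168.52.0/24 (133 hosts, 254 usable); 192.168.53.0/25 (102 hosts, 126 usable); 192.168.53.128/25 (85 hosts, 126 usable); 192.168.54.0/27 (25 hosts, 30 usable)


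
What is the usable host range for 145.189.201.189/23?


Network: 145.189.200.0
Broadcast: 145.189.201.255
First usable = network + 1
Last usable = broadcast - 1
Range: 145.189.200.1 to 145.189.201.254


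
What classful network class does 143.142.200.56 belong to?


First octet: 143
Binary: 10001111
10xxxxxx -> Class B (128-191)
Class B, default mask 255.255.0.0 (/16)


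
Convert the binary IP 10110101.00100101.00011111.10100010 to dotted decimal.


10110101 = 181
00100101 = 37
00011111 = 31
10100010 = 162
IP: 181.37.31.162


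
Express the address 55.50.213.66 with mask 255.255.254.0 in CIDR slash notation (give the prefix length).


Binary: 11111111.11111111.11111110.00000000
Count leading 1s
Prefix: /23


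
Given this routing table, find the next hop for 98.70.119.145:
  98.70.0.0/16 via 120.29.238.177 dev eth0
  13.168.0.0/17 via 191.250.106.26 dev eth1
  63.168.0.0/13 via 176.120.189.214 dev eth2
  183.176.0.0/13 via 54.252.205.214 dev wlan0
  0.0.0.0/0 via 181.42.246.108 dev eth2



Longest prefix match for 98.70.119.145:
  /16 98.70.0.0: MATCH
  /17 13.168.0.0: no
  /13 63.168.0.0: no
  /13 183.176.0.0: no
  /0 0.0.0.0: MATCH
Selected: next-hop 120.29.238.177 via eth0 (matched /16)


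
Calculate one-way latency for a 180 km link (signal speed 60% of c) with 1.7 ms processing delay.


Speed = 0.6 * 3e5 km/s = 180000 km/s
Propagation delay = 180 / 180000 = 0.001 s = 1 ms
Processing delay = 1.7 ms
Total one-way latency = 2.7 ms


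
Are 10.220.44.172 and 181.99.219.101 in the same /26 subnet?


Mask: 255.255.255.192
10.220.44.172 AND mask = 10.220.44.128
181.99.219.101 AND mask = 181.99.219.64
No, different subnets (10.220.44.128 vs 181.99.219.64)


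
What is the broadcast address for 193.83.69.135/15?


Network: 193.82.0.0/15
Host bits = 17
Set all host bits to 1:
Broadcast: 193.83.255.255


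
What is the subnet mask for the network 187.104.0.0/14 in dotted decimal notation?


/14 means 14 network bits, 18 host bits
Binary: 11111111111111000000000000000000
Mask: 255.252.0.0


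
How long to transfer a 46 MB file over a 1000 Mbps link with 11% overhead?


Effective throughput = 1000 * (1 - 11/100) = 890 Mbps
File size in Mb = 46 * 8 = 368 Mb
Time = 368 / 890
Time = 0.4135 seconds


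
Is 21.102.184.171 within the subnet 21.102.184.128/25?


Subnet network: 21.102.184.128
Test IP AND mask: 21.102.184.128
Yes, 21.102.184.171 is in 21.102.184.128/25


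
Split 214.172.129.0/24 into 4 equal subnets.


New prefix = 24 + 2 = 26
Each subnet has 64 addresses
  214.172.129.0/26
  214.172.129.64/26
  214.172.129.128/26
  214.172.129.192/26
Subnets: 214.172.129.0/26, 214.172.129.64/26, 214.172.129.128/26, 214.172.129.192/26


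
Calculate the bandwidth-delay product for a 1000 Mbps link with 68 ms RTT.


BDP = bandwidth * RTT
= 1000 Mbps * 68 ms
= 1000 * 1e6 * 68 / 1000 bits
= 68000000 bits
= 8500000 bytes
= 8300.7812 KB
BDP = 68000000 bits (8500000 bytes)


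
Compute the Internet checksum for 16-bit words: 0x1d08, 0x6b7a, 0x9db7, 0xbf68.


Sum all words (with carry folding):
+ 0x1d08 = 0x1d08
+ 0x6b7a = 0x8882
+ 0x9db7 = 0x263a
+ 0xbf68 = 0xe5a2
One's complement: ~0xe5a2
Checksum = 0x1a5d


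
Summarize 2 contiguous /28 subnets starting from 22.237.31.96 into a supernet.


Original prefix: /28
Number of subnets: 2 = 2^1
New prefix = 28 - 1 = 27
Supernet: 22.237.31.96/27


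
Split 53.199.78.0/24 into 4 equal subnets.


New prefix = 24 + 2 = 26
Each subnet has 64 addresses
  53.199.78.0/26
  53.199.78.64/26
  53.199.78.128/26
  53.199.78.192/26
Subnets: 53.199.78.0/26, 53.199.78.64/26, 53.199.78.128/26, 53.199.78.192/26


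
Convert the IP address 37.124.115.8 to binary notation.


37 = 00100101
124 = 01111100
115 = 01110011
8 = 00001000
Binary: 00100101.01111100.01110011.00001000


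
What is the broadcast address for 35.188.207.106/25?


Network: 35.188.207.0/25
Host bits = 7
Set all host bits to 1:
Broadcast: 35.188.207.127


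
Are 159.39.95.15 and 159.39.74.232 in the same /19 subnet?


Mask: 255.255.224.0
159.39.95.15 AND mask = 159.39.64.0
159.39.74.232 AND mask = 159.39.64.0
Yes, same subnet (159.39.64.0)


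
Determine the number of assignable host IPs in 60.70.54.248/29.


Host bits = 32 - 29 = 3
Total addresses = 2^3 = 8
Usable = total - 2 (network and broadcast)
Usable hosts: 6


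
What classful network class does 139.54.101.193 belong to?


First octet: 139
Binary: 10001011
10xxxxxx -> Class B (128-191)
Class B, default mask 255.255.0.0 (/16)


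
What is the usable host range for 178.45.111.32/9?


Network: 178.0.0.0
Broadcast: 178.127.255.255
First usable = network + 1
Last usable = broadcast - 1
Range: 178.0.0.1 to 178.127.255.254


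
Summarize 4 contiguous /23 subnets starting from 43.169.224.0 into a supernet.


Original prefix: /23
Number of subnets: 4 = 2^2
New prefix = 23 - 2 = 21
Supernet: 43.169.224.0/21


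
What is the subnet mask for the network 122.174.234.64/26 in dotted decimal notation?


/26 means 26 network bits, 6 host bits
Binary: 11111111111111111111111111000000
Mask: 255.255.255.192


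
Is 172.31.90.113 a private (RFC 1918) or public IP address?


RFC 1918 private ranges:
  10.0.0.0/8 (10.0.0.0 - 10.255.255.255)
  172.16.0.0/12 (172.16.0.0 - 172.31.255.255)
  192.168.0.0/16 (192.168.0.0 - 192.168.255.255)
Private (in 172.16.0.0/12)


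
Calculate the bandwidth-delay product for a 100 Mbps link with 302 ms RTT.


BDP = bandwidth * RTT
= 100 Mbps * 302 ms
= 100 * 1e6 * 302 / 1000 bits
= 30200000 bits
= 3775000 bytes
= 3686.5234 KB
BDP = 30200000 bits (3775000 bytes)


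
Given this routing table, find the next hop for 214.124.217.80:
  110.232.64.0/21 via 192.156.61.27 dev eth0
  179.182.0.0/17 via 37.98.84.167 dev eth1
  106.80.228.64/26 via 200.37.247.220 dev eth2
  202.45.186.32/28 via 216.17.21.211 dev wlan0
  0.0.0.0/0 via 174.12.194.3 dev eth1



Longest prefix match for 214.124.217.80:
  /21 110.232.64.0: no
  /17 179.182.0.0: no
  /26 106.80.228.64: no
  /28 202.45.186.32: no
  /0 0.0.0.0: MATCH
Selected: next-hop 174.12.194.3 via eth1 (matched /0)


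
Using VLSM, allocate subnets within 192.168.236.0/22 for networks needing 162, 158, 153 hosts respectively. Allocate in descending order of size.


162 hosts -> /24 (254 usable): 192.168.236.0/24
158 hosts -> /24 (254 usable): 192.168.237.0/24
153 hosts -> /24 (254 usable): 192.168.238.0/24
Allocation: 192.168.236.0/24 (162 hosts, 254 usable); 192.168.237.0/24 (158 hosts, 254 usable); 192.168.238.0/24 (153 hosts, 254 usable)


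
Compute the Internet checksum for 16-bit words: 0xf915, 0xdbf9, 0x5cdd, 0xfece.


Sum all words (with carry folding):
+ 0xf915 = 0xf915
+ 0xdbf9 = 0xd50f
+ 0x5cdd = 0x31ed
+ 0xfece = 0x30bc
One's complement: ~0x30bc
Checksum = 0xcf43


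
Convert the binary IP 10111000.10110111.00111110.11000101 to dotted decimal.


10111000 = 184
10110111 = 183
00111110 = 62
11000101 = 197
IP: 184.183.62.197


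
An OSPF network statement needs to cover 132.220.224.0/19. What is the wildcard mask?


Subnet mask: 255.255.224.0
Wildcard = 255.255.255.255 - subnet mask
255 - 255 = 0
255 - 255 = 0
255 - 224 = 31
255 - 0 = 255
Wildcard: 0.0.31.255


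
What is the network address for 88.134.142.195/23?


IP:   01011000.10000110.10001110.11000011
Mask: 11111111.11111111.11111110.00000000
AND operation:
Net:  01011000.10000110.10001110.00000000
Network: 88.134.142.0/23


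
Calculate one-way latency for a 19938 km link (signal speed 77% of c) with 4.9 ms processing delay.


Speed = 0.77 * 3e5 km/s = 231000 km/s
Propagation delay = 19938 / 231000 = 0.0863 s = 86.3117 ms
Processing delay = 4.9 ms
Total one-way latency = 91.2117 ms


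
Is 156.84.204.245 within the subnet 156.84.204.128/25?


Subnet network: 156.84.204.128
Test IP AND mask: 156.84.204.128
Yes, 156.84.204.245 is in 156.84.204.128/25


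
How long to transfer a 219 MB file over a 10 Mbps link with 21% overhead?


Effective throughput = 10 * (1 - 21/100) = 7.9 Mbps
File size in Mb = 219 * 8 = 1752 Mb
Time = 1752 / 7.9
Time = 221.7722 seconds


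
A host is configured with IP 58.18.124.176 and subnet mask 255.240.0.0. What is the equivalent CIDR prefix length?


Binary: 11111111.11110000.00000000.00000000
Count leading 1s
Prefix: /12


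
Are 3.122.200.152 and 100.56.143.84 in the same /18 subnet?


Mask: 255.255.192.0
3.122.200.152 AND mask = 3.122.192.0
100.56.143.84 AND mask = 100.56.128.0
No, different subnets (3.122.192.0 vs 100.56.128.0)


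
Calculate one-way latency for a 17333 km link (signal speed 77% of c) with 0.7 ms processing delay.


Speed = 0.77 * 3e5 km/s = 231000 km/s
Propagation delay = 17333 / 231000 = 0.075 s = 75.0346 ms
Processing delay = 0.7 ms
Total one-way latency = 75.7346 ms


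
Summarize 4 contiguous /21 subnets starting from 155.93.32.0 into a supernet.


Original prefix: /21
Number of subnets: 4 = 2^2
New prefix = 21 - 2 = 19
Supernet: 155.93.32.0/19


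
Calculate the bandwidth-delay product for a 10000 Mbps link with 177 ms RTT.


BDP = bandwidth * RTT
= 10000 Mbps * 177 ms
= 10000 * 1e6 * 177 / 1000 bits
= 1770000000 bits
= 221250000 bytes
= 216064.4531 KB
BDP = 1770000000 bits (221250000 bytes)


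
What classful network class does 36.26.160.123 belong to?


First octet: 36
Binary: 00100100
0xxxxxxx -> Class A (1-126)
Class A, default mask 255.0.0.0 (/8)


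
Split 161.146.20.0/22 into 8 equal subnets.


New prefix = 22 + 3 = 25
Each subnet has 128 addresses
  161.146.20.0/25
  161.146.20.128/25
  161.146.21.0/25
  161.146.21.128/25
  161.146.22.0/25
  161.146.22.128/25
  161.146.23.0/25
  161.146.23.128/25
Subnets: 161.146.20.0/25, 161.146.20.128/25, 161.146.21.0/25, 161.146.21.128/25, 161.146.22.0/25, 161.146.22.128/25, 161.146.23.0/25, 161.146.23.128/25


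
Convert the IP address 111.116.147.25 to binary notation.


111 = 01101111
116 = 01110100
147 = 10010011
25 = 00011001
Binary: 01101111.01110100.10010011.00011001


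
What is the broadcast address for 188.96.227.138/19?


Network: 188.96.224.0/19
Host bits = 13
Set all host bits to 1:
Broadcast: 188.96.255.255


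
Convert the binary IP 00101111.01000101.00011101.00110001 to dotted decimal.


00101111 = 47
01000101 = 69
00011101 = 29
00110001 = 49
IP: 47.69.29.49


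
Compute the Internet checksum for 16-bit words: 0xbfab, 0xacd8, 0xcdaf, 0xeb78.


Sum all words (with carry folding):
+ 0xbfab = 0xbfab
+ 0xacd8 = 0x6c84
+ 0xcdaf = 0x3a34
+ 0xeb78 = 0x25ad
One's complement: ~0x25ad
Checksum = 0xda52


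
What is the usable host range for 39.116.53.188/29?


Network: 39.116.53.184
Broadcast: 39.116.53.191
First usable = network + 1
Last usable = broadcast - 1
Range: 39.116.53.185 to 39.116.53.190


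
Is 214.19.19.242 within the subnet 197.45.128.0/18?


Subnet network: 197.45.128.0
Test IP AND mask: 214.19.0.0
No, 214.19.19.242 is not in 197.45.128.0/18


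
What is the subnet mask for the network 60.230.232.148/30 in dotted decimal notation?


/30 means 30 network bits, 2 host bits
Binary: 11111111111111111111111111111100
Mask: 255.255.255.252


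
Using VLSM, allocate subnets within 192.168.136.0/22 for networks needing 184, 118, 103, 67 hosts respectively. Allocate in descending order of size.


184 hosts -> /24 (254 usable): 192.168.136.0/24
118 hosts -> /25 (126 usable): 192.168.137.0/25
103 hosts -> /25 (126 usable): 192.168.137.128/25
67 hosts -> /25 (126 usable): 192.168.138.0/25
Allocation: 192.168.136.0/24 (184 hosts, 254 usable); 192.168.137.0/25 (118 hosts, 126 usable); 192.168.137.128/25 (103 hosts, 126 usable); 192.168.138.0/25 (67 hosts, 126 usable)


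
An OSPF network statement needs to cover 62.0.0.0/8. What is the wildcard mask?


Subnet mask: 255.0.0.0
Wildcard = 255.255.255.255 - subnet mask
255 - 255 = 0
255 - 0 = 255
255 - 0 = 255
255 - 0 = 255
Wildcard: 0.255.255.255


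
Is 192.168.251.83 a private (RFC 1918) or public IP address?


RFC 1918 private ranges:
  10.0.0.0/8 (10.0.0.0 - 10.255.255.255)
  172.16.0.0/12 (172.16.0.0 - 172.31.255.255)
  192.168.0.0/16 (192.168.0.0 - 192.168.255.255)
Private (in 192.168.0.0/16)


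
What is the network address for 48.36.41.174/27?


IP:   00110000.00100100.00101001.10101110
Mask: 11111111.11111111.11111111.11100000
AND operation:
Net:  00110000.00100100.00101001.10100000
Network: 48.36.41.160/27


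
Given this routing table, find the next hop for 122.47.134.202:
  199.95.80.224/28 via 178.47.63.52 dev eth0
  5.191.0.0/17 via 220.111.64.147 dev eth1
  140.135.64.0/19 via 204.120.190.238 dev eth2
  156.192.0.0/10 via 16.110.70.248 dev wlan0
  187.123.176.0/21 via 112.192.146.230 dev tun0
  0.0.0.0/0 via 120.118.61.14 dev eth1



Longest prefix match for 122.47.134.202:
  /28 199.95.80.224: no
  /17 5.191.0.0: no
  /19 140.135.64.0: no
  /10 156.192.0.0: no
  /21 187.123.176.0: no
  /0 0.0.0.0: MATCH
Selected: next-hop 120.118.61.14 via eth1 (matched /0)


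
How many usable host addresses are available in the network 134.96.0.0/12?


Host bits = 32 - 12 = 20
Total addresses = 2^20 = 1048576
Usable = total - 2 (network and broadcast)
Usable hosts: 1048574


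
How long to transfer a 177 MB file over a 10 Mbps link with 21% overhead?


Effective throughput = 10 * (1 - 21/100) = 7.9 Mbps
File size in Mb = 177 * 8 = 1416 Mb
Time = 1416 / 7.9
Time = 179.2405 seconds


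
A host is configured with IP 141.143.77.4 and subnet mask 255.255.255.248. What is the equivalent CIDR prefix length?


Binary: 11111111.11111111.11111111.11111000
Count leading 1s
Prefix: /29


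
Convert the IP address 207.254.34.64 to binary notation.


207 = 11001111
254 = 11111110
34 = 00100010
64 = 01000000
Binary: 11001111.11111110.00100010.01000000


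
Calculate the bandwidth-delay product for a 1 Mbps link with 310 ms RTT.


BDP = bandwidth * RTT
= 1 Mbps * 310 ms
= 1 * 1e6 * 310 / 1000 bits
= 310000 bits
= 38750 bytes
= 37.8418 KB
BDP = 310000 bits (38750 bytes)


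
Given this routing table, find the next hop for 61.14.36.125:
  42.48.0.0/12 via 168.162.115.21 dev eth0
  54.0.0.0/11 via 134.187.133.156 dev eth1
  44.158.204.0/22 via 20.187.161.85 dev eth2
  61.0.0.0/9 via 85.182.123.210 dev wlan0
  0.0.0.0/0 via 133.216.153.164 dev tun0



Longest prefix match for 61.14.36.125:
  /12 42.48.0.0: no
  /11 54.0.0.0: no
  /22 44.158.204.0: no
  /9 61.0.0.0: MATCH
  /0 0.0.0.0: MATCH
Selected: next-hop 85.182.123.210 via wlan0 (matched /9)


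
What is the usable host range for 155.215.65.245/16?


Network: 155.215.0.0
Broadcast: 155.215.255.255
First usable = network + 1
Last usable = broadcast - 1
Range: 155.215.0.1 to 155.215.255.254


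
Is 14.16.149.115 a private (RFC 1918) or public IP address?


RFC 1918 private ranges:
  10.0.0.0/8 (10.0.0.0 - 10.255.255.255)
  172.16.0.0/12 (172.16.0.0 - 172.31.255.255)
  192.168.0.0/16 (192.168.0.0 - 192.168.255.255)
Public (not in any RFC 1918 range)


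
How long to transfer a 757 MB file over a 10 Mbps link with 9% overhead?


Effective throughput = 10 * (1 - 9/100) = 9.1 Mbps
File size in Mb = 757 * 8 = 6056 Mb
Time = 6056 / 9.1
Time = 665.4945 seconds


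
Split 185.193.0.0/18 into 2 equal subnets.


New prefix = 18 + 1 = 19
Each subnet has 8192 addresses
  185.193.0.0/19
  185.193.32.0/19
Subnets: 185.193.0.0/19, 185.193.32.0/19


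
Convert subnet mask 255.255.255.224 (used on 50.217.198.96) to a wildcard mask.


Subnet mask: 255.255.255.224
Wildcard = 255.255.255.255 - subnet mask
255 - 255 = 0
255 - 255 = 0
255 - 255 = 0
255 - 224 = 31
Wildcard: 0.0.0.31


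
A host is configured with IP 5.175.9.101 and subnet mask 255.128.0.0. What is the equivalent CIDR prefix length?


Binary: 11111111.10000000.00000000.00000000
Count leading 1s
Prefix: /9


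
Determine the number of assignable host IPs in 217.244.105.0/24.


Host bits = 32 - 24 = 8
Total addresses = 2^8 = 256
Usable = total - 2 (network and broadcast)
Usable hosts: 254


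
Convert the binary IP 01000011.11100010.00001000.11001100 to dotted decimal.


01000011 = 67
11100010 = 226
00001000 = 8
11001100 = 204
IP: 67.226.8.204


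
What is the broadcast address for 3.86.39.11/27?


Network: 3.86.39.0/27
Host bits = 5
Set all host bits to 1:
Broadcast: 3.86.39.31


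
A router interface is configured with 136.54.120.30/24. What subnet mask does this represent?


/24 means 24 network bits, 8 host bits
Binary: 11111111111111111111111100000000
Mask: 255.255.255.0


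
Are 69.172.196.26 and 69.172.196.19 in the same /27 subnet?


Mask: 255.255.255.224
69.172.196.26 AND mask = 69.172.196.0
69.172.196.19 AND mask = 69.172.196.0
Yes, same subnet (69.172.196.0)


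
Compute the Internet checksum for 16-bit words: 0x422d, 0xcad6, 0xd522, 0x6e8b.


Sum all words (with carry folding):
+ 0x422d = 0x422d
+ 0xcad6 = 0x0d04
+ 0xd522 = 0xe226
+ 0x6e8b = 0x50b2
One's complement: ~0x50b2
Checksum = 0xaf4d


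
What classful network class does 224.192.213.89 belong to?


First octet: 224
Binary: 11100000
1110xxxx -> Class D (224-239)
Class D (multicast), default mask N/A


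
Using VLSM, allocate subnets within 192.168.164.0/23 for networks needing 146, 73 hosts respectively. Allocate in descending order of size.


146 hosts -> /24 (254 usable): 192.168.164.0/24
73 hosts -> /25 (126 usable): 192.168.165.0/25
Allocation: 192.168.164.0/24 (146 hosts, 254 usable); 192.168.165.0/25 (73 hosts, 126 usable)


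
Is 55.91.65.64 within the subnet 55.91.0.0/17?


Subnet network: 55.91.0.0
Test IP AND mask: 55.91.0.0
Yes, 55.91.65.64 is in 55.91.0.0/17


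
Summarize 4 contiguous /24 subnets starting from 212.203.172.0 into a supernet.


Original prefix: /24
Number of subnets: 4 = 2^2
New prefix = 24 - 2 = 22
Supernet: 212.203.172.0/22


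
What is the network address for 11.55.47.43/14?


IP:   00001011.00110111.00101111.00101011
Mask: 11111111.11111100.00000000.00000000
AND operation:
Net:  00001011.00110100.00000000.00000000
Network: 11.52.0.0/14


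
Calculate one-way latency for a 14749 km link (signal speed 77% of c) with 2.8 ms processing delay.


Speed = 0.77 * 3e5 km/s = 231000 km/s
Propagation delay = 14749 / 231000 = 0.0638 s = 63.8485 ms
Processing delay = 2.8 ms
Total one-way latency = 66.6485 ms


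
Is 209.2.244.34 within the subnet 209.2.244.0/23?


Subnet network: 209.2.244.0
Test IP AND mask: 209.2.244.0
Yes, 209.2.244.34 is in 209.2.244.0/23


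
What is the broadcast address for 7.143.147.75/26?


Network: 7.143.147.64/26
Host bits = 6
Set all host bits to 1:
Broadcast: 7.143.147.127


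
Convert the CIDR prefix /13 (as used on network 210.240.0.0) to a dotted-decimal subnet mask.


/13 means 13 network bits, 19 host bits
Binary: 11111111111110000000000000000000
Mask: 255.248.0.0


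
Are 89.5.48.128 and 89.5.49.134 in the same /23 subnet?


Mask: 255.255.254.0
89.5.48.128 AND mask = 89.5.48.0
89.5.49.134 AND mask = 89.5.48.0
Yes, same subnet (89.5.48.0)


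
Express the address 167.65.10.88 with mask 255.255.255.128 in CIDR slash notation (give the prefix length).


Binary: 11111111.11111111.11111111.10000000
Count leading 1s
Prefix: /25


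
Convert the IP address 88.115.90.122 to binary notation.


88 = 01011000
115 = 01110011
90 = 01011010
122 = 01111010
Binary: 01011000.01110011.01011010.01111010


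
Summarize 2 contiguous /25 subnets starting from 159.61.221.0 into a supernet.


Original prefix: /25
Number of subnets: 2 = 2^1
New prefix = 25 - 1 = 24
Supernet: 159.61.221.0/24


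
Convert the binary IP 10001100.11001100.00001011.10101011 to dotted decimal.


10001100 = 140
11001100 = 204
00001011 = 11
10101011 = 171
IP: 140.204.11.171


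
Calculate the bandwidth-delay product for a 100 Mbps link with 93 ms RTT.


BDP = bandwidth * RTT
= 100 Mbps * 93 ms
= 100 * 1e6 * 93 / 1000 bits
= 9300000 bits
= 1162500 bytes
= 1135.2539 KB
BDP = 9300000 bits (1162500 bytes)


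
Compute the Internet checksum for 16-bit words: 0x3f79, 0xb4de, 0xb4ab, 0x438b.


Sum all words (with carry folding):
+ 0x3f79 = 0x3f79
+ 0xb4de = 0xf457
+ 0xb4ab = 0xa903
+ 0x438b = 0xec8e
One's complement: ~0xec8e
Checksum = 0x1371


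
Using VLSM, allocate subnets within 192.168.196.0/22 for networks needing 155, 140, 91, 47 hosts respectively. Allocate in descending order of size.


155 hosts -> /24 (254 usable): 192.168.196.0/24
140 hosts -> /24 (254 usable): 192.168.197.0/24
91 hosts -> /25 (126 usable): 192.168.198.0/25
47 hosts -> /26 (62 usable): 192.168.198.128/26
Allocation: 192.168.196.0/24 (155 hosts, 254 usable); 192.168.197.0/24 (140 hosts, 254 usable); 192.168.198.0/25 (91 hosts, 126 usable); 192.168.198.128/26 (47 hosts, 62 usable)


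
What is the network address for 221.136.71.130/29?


IP:   11011101.10001000.01000111.10000010
Mask: 11111111.11111111.11111111.11111000
AND operation:
Net:  11011101.10001000.01000111.10000000
Network: 221.136.71.128/29


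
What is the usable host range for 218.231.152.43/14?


Network: 218.228.0.0
Broadcast: 218.231.255.255
First usable = network + 1
Last usable = broadcast - 1
Range: 218.228.0.1 to 218.231.255.254


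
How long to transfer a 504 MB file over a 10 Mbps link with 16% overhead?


Effective throughput = 10 * (1 - 16/100) = 8.4 Mbps
File size in Mb = 504 * 8 = 4032 Mb
Time = 4032 / 8.4
Time = 480 seconds


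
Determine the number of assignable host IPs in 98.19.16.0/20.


Host bits = 32 - 20 = 12
Total addresses = 2^12 = 4096
Usable = total - 2 (network and broadcast)
Usable hosts: 4094


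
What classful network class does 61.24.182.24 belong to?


First octet: 61
Binary: 00111101
0xxxxxxx -> Class A (1-126)
Class A, default mask 255.0.0.0 (/8)


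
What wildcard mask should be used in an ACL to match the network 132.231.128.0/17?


Subnet mask: 255.255.128.0
Wildcard = 255.255.255.255 - subnet mask
255 - 255 = 0
255 - 255 = 0
255 - 128 = 127
255 - 0 = 255
Wildcard: 0.0.127.255


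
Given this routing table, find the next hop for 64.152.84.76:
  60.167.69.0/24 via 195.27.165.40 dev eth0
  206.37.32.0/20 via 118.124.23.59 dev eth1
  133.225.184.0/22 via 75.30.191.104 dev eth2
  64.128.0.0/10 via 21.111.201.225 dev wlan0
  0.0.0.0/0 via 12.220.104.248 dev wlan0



Longest prefix match for 64.152.84.76:
  /24 60.167.69.0: no
  /20 206.37.32.0: no
  /22 133.225.184.0: no
  /10 64.128.0.0: MATCH
  /0 0.0.0.0: MATCH
Selected: next-hop 21.111.201.225 via wlan0 (matched /10)


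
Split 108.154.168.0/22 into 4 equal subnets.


New prefix = 22 + 2 = 24
Each subnet has 256 addresses
  108.154.168.0/24
  108.154.169.0/24
  108.154.170.0/24
  108.154.171.0/24
Subnets: 108.154.168.0/24, 108.154.169.0/24, 108.154.170.0/24, 108.154.171.0/24


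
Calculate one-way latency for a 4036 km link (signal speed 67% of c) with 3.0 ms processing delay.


Speed = 0.67 * 3e5 km/s = 201000 km/s
Propagation delay = 4036 / 201000 = 0.0201 s = 20.0796 ms
Processing delay = 3.0 ms
Total one-way latency = 23.0796 ms


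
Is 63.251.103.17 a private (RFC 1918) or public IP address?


RFC 1918 private ranges:
  10.0.0.0/8 (10.0.0.0 - 10.255.255.255)
  172.16.0.0/12 (172.16.0.0 - 172.31.255.255)
  192.168.0.0/16 (192.168.0.0 - 192.168.255.255)
Public (not in any RFC 1918 range)


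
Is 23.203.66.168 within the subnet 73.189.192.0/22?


Subnet network: 73.189.192.0
Test IP AND mask: 23.203.64.0
No, 23.203.66.168 is not in 73.189.192.0/22


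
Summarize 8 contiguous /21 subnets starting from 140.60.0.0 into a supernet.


Original prefix: /21
Number of subnets: 8 = 2^3
New prefix = 21 - 3 = 18
Supernet: 140.60.0.0/18


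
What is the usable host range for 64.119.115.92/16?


Network: 64.119.0.0
Broadcast: 64.119.255.255
First usable = network + 1
Last usable = broadcast - 1
Range: 64.119.0.1 to 64.119.255.254


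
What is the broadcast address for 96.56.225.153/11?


Network: 96.32.0.0/11
Host bits = 21
Set all host bits to 1:
Broadcast: 96.63.255.255


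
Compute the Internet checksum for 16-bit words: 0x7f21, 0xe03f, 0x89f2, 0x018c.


Sum all words (with carry folding):
+ 0x7f21 = 0x7f21
+ 0xe03f = 0x5f61
+ 0x89f2 = 0xe953
+ 0x018c = 0xeadf
One's complement: ~0xeadf
Checksum = 0x1520


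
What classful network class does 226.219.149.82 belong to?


First octet: 226
Binary: 11100010
1110xxxx -> Class D (224-239)
Class D (multicast), default mask N/A


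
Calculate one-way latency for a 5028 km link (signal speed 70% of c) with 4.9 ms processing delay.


Speed = 0.7 * 3e5 km/s = 210000 km/s
Propagation delay = 5028 / 210000 = 0.0239 s = 23.9429 ms
Processing delay = 4.9 ms
Total one-way latency = 28.8429 ms


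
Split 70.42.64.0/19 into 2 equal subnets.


New prefix = 19 + 1 = 20
Each subnet has 4096 addresses
  70.42.64.0/20
  70.42.80.0/20
Subnets: 70.42.64.0/20, 70.42.80.0/20


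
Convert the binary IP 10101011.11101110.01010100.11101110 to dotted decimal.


10101011 = 171
11101110 = 238
01010100 = 84
11101110 = 238
IP: 171.238.84.238


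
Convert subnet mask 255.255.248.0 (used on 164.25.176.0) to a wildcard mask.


Subnet mask: 255.255.248.0
Wildcard = 255.255.255.255 - subnet mask
255 - 255 = 0
255 - 255 = 0
255 - 248 = 7
255 - 0 = 255
Wildcard: 0.0.7.255


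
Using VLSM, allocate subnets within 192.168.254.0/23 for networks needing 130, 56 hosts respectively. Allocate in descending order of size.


130 hosts -> /24 (254 usable): 192.168.254.0/24
56 hosts -> /26 (62 usable): 192.168.255.0/26
Allocation: 192.168.254.0/24 (130 hosts, 254 usable); 192.168.255.0/26 (56 hosts, 62 usable)


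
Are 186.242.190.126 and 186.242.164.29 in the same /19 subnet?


Mask: 255.255.224.0
186.242.190.126 AND mask = 186.242.160.0
186.242.164.29 AND mask = 186.242.160.0
Yes, same subnet (186.242.160.0)


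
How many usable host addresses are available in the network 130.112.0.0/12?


Host bits = 32 - 12 = 20
Total addresses = 2^20 = 1048576
Usable = total - 2 (network and broadcast)
Usable hosts: 1048574


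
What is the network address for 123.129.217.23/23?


IP:   01111011.10000001.11011001.00010111
Mask: 11111111.11111111.11111110.00000000
AND operation:
Net:  01111011.10000001.11011000.00000000
Network: 123.129.216.0/23


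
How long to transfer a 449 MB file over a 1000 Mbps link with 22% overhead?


Effective throughput = 1000 * (1 - 22/100) = 780 Mbps
File size in Mb = 449 * 8 = 3592 Mb
Time = 3592 / 780
Time = 4.6051 seconds


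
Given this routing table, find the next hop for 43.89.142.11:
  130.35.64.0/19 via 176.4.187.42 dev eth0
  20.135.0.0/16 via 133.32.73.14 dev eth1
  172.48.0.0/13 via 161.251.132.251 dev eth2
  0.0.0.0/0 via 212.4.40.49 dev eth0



Longest prefix match for 43.89.142.11:
  /19 130.35.64.0: no
  /16 20.135.0.0: no
  /13 172.48.0.0: no
  /0 0.0.0.0: MATCH
Selected: next-hop 212.4.40.49 via eth0 (matched /0)


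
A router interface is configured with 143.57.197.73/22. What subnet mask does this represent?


/22 means 22 network bits, 10 host bits
Binary: 11111111111111111111110000000000
Mask: 255.255.252.0


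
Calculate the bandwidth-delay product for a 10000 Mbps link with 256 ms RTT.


BDP = bandwidth * RTT
= 10000 Mbps * 256 ms
= 10000 * 1e6 * 256 / 1000 bits
= 2560000000 bits
= 320000000 bytes
= 312500 KB
BDP = 2560000000 bits (320000000 bytes)


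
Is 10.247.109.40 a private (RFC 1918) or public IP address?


RFC 1918 private ranges:
  10.0.0.0/8 (10.0.0.0 - 10.255.255.255)
  172.16.0.0/12 (172.16.0.0 - 172.31.255.255)
  192.168.0.0/16 (192.168.0.0 - 192.168.255.255)
Private (in 10.0.0.0/8)


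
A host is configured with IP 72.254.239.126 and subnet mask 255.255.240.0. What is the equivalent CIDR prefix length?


Binary: 11111111.11111111.11110000.00000000
Count leading 1s
Prefix: /20


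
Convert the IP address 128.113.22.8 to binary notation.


128 = 10000000
113 = 01110001
22 = 00010110
8 = 00001000
Binary: 10000000.01110001.00010110.00001000


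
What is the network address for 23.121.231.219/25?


IP:   00010111.01111001.11100111.11011011
Mask: 11111111.11111111.11111111.10000000
AND operation:
Net:  00010111.01111001.11100111.10000000
Network: 23.121.231.128/25


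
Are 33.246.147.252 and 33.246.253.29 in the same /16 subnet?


Mask: 255.255.0.0
33.246.147.252 AND mask = 33.246.0.0
33.246.253.29 AND mask = 33.246.0.0
Yes, same subnet (33.246.0.0)


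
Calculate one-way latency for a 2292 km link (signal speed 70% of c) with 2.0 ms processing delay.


Speed = 0.7 * 3e5 km/s = 210000 km/s
Propagation delay = 2292 / 210000 = 0.0109 s = 10.9143 ms
Processing delay = 2.0 ms
Total one-way latency = 12.9143 ms


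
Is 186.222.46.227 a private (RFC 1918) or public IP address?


RFC 1918 private ranges:
  10.0.0.0/8 (10.0.0.0 - 10.255.255.255)
  172.16.0.0/12 (172.16.0.0 - 172.31.255.255)
  192.168.0.0/16 (192.168.0.0 - 192.168.255.255)
Public (not in any RFC 1918 range)


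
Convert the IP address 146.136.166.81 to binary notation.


146 = 10010010
136 = 10001000
166 = 10100110
81 = 01010001
Binary: 10010010.10001000.10100110.01010001


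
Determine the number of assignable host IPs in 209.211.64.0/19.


Host bits = 32 - 19 = 13
Total addresses = 2^13 = 8192
Usable = total - 2 (network and broadcast)
Usable hosts: 8190
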